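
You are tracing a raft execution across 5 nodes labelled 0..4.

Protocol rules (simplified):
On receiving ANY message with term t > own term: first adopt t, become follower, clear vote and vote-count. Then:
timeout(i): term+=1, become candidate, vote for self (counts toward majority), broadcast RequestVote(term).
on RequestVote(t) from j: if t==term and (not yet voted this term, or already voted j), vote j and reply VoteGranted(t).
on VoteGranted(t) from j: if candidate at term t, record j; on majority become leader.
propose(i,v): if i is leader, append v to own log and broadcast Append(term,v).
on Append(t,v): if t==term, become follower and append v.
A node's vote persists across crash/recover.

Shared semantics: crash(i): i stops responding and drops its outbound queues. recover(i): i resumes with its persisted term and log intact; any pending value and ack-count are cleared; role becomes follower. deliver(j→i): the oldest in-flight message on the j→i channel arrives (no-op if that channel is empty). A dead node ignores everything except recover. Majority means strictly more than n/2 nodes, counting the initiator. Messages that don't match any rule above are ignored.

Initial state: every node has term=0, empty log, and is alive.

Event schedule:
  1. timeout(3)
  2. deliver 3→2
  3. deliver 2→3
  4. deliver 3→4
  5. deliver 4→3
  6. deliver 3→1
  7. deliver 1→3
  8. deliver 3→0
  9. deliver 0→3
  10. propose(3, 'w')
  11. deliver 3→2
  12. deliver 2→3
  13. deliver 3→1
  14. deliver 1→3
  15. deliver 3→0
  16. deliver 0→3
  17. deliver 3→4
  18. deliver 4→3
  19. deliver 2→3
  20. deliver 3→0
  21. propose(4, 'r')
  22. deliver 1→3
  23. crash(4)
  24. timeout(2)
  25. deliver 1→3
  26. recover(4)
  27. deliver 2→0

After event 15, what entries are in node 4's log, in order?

empty

e1 timeout(3): 3[cand,t=1,-]
e2 deliver 3→2: 2[foll,t=1,-]
e3 deliver 2→3: ·
e4 deliver 3→4: 4[foll,t=1,-]
e5 deliver 4→3: 3[lead,t=1,-]
e6 deliver 3→1: 1[foll,t=1,-]
e7 deliver 1→3: ·
e8 deliver 3→0: 0[foll,t=1,-]
e9 deliver 0→3: ·
e10 propose(3,'w'): 3[lead,t=1,w]
e11 deliver 3→2: 2[foll,t=1,w]
e12 deliver 2→3: ·
e13 deliver 3→1: 1[foll,t=1,w]
e14 deliver 1→3: ·
e15 deliver 3→0: 0[foll,t=1,w]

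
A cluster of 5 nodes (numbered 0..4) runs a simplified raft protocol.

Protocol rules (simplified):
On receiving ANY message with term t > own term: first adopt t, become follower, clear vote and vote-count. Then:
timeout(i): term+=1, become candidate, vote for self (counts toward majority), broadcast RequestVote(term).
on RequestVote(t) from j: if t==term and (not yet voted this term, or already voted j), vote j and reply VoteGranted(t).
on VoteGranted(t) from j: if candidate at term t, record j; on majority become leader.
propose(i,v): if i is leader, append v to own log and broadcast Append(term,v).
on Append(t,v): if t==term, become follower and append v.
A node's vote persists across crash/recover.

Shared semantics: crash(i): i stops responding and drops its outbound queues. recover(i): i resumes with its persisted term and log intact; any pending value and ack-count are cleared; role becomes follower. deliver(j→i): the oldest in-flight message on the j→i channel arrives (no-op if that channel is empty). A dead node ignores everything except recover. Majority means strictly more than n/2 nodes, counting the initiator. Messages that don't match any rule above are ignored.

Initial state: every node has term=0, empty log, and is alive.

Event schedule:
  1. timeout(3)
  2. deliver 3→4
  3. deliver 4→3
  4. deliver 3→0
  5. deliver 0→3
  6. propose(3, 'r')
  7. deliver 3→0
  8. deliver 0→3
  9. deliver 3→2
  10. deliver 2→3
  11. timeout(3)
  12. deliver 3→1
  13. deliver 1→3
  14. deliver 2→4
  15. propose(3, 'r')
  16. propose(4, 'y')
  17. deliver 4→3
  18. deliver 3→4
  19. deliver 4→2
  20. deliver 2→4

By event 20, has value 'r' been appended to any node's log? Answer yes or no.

yes

[1] timeout(3) → N3(cand t1 [-])
[2] deliver 3→4 → N4(foll t1 [-])
[3] deliver 4→3 → ∅
[4] deliver 3→0 → N0(foll t1 [-])
[5] deliver 0→3 → N3(lead t1 [-])
[6] propose(3,'r') → N3(lead t1 [r])
[7] deliver 3→0 → N0(foll t1 [r])
[8] deliver 0→3 → ∅
[9] deliver 3→2 → N2(foll t1 [-])
[10] deliver 2→3 → ∅
[11] timeout(3) → N3(cand t2 [r])
[12] deliver 3→1 → N1(foll t1 [-])
[13] deliver 1→3 → ∅
[14] deliver 2→4 → ∅
[15] propose(3,'r') → ∅
[16] propose(4,'y') → ∅
[17] deliver 4→3 → ∅
[18] deliver 3→4 → N4(foll t1 [r])
[19] deliver 4→2 → ∅
[20] deliver 2→4 → ∅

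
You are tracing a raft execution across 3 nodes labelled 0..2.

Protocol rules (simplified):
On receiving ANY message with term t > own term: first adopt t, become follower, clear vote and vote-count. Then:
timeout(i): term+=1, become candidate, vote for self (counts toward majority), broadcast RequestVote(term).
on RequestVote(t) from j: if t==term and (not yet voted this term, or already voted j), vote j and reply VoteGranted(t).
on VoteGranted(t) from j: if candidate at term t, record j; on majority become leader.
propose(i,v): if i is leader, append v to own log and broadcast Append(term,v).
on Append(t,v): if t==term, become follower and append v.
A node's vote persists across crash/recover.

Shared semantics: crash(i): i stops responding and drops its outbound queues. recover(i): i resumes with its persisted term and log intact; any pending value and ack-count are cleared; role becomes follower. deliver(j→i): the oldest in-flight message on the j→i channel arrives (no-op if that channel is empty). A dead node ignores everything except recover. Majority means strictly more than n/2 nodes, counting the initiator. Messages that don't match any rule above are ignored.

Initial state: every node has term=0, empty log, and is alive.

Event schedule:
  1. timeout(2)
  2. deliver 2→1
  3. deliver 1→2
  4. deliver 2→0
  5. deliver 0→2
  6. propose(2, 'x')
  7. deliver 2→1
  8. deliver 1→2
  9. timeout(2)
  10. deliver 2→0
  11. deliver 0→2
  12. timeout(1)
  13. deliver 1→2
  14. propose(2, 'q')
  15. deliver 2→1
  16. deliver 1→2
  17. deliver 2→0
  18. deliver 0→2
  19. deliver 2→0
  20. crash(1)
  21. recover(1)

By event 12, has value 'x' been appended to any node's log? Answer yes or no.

after 1 — timeout(2): n2:cand/t1/[-]
after 2 — deliver 2→1: n1:foll/t1/[-]
after 3 — deliver 1→2: n2:lead/t1/[-]
after 4 — deliver 2→0: n0:foll/t1/[-]
after 5 — deliver 0→2: ·
after 6 — propose(2,'x'): n2:lead/t1/[x]
after 7 — deliver 2→1: n1:foll/t1/[x]
after 8 — deliver 1→2: ·
after 9 — timeout(2): n2:cand/t2/[x]
after 10 — deliver 2→0: n0:foll/t1/[x]
after 11 — deliver 0→2: ·
after 12 — timeout(1): n1:cand/t2/[x]

yes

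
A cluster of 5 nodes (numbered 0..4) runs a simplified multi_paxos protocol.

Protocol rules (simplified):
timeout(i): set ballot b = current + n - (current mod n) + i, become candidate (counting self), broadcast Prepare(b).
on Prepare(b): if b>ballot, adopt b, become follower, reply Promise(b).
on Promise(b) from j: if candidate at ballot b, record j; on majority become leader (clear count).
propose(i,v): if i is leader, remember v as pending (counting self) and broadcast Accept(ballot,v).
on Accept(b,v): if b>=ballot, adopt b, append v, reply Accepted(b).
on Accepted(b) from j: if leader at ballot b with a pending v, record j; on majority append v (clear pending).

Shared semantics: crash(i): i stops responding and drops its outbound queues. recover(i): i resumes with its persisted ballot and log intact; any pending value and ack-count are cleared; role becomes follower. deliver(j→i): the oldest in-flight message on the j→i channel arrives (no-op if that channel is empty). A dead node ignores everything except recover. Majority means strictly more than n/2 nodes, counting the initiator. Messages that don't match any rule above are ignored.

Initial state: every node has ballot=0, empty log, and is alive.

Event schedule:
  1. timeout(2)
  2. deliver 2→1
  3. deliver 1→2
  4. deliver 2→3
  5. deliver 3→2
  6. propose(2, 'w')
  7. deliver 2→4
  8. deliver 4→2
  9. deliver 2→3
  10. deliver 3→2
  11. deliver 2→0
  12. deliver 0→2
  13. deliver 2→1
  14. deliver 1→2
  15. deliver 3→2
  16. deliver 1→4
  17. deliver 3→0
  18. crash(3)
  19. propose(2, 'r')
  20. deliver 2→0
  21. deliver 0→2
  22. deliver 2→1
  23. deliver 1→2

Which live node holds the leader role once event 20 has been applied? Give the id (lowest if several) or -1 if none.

2

1. timeout(2):  <2:cand b7 ->
2. deliver 2→1:  <1:foll b7 ->
3. deliver 1→2:  nop
4. deliver 2→3:  <3:foll b7 ->
5. deliver 3→2:  <2:lead b7 ->
6. propose(2,'w'):  nop
7. deliver 2→4:  <4:foll b7 ->
8. deliver 4→2:  nop
9. deliver 2→3:  <3:foll b7 w>
10. deliver 3→2:  nop
11. deliver 2→0:  <0:foll b7 ->
12. deliver 0→2:  nop
13. deliver 2→1:  <1:foll b7 w>
14. deliver 1→2:  <2:lead b7 w>
15. deliver 3→2:  nop
16. deliver 1→4:  nop
17. deliver 3→0:  nop
18. crash(3):  <3:✗foll b7 w>
19. propose(2,'r'):  nop
20. deliver 2→0:  <0:foll b7 w>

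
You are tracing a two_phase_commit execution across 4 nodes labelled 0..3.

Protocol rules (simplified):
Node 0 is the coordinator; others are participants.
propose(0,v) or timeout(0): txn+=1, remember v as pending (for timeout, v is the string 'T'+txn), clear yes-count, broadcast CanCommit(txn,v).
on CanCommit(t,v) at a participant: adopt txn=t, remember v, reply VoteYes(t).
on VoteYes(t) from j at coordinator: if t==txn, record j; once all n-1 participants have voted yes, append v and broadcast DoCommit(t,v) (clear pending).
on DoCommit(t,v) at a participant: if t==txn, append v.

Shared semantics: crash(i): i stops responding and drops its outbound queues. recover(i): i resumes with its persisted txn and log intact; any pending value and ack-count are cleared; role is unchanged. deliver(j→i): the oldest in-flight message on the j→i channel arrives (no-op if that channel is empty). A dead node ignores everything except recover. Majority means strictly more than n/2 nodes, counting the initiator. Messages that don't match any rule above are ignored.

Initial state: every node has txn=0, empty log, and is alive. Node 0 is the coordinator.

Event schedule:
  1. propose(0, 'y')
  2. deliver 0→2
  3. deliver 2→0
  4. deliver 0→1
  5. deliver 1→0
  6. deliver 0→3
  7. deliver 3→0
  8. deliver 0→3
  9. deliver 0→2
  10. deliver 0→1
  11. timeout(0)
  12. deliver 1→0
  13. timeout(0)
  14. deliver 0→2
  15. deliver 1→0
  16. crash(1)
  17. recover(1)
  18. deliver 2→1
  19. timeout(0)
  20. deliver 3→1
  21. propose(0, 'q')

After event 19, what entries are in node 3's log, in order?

after 1 — propose(0,'y'): n0:coor/t1/[-]
after 2 — deliver 0→2: n2:part/t1/[-]
after 3 — deliver 2→0: ·
after 4 — deliver 0→1: n1:part/t1/[-]
after 5 — deliver 1→0: ·
after 6 — deliver 0→3: n3:part/t1/[-]
after 7 — deliver 3→0: n0:coor/t1/[y]
after 8 — deliver 0→3: n3:part/t1/[y]
after 9 — deliver 0→2: n2:part/t1/[y]
after 10 — deliver 0→1: n1:part/t1/[y]
after 11 — timeout(0): n0:coor/t2/[y]
after 12 — deliver 1→0: ·
after 13 — timeout(0): n0:coor/t3/[y]
after 14 — deliver 0→2: n2:part/t2/[y]
after 15 — deliver 1→0: ·
after 16 — crash(1): n1:✗part/t1/[y]
after 17 — recover(1): n1:part/t1/[y]
after 18 — deliver 2→1: ·
after 19 — timeout(0): n0:coor/t4/[y]

y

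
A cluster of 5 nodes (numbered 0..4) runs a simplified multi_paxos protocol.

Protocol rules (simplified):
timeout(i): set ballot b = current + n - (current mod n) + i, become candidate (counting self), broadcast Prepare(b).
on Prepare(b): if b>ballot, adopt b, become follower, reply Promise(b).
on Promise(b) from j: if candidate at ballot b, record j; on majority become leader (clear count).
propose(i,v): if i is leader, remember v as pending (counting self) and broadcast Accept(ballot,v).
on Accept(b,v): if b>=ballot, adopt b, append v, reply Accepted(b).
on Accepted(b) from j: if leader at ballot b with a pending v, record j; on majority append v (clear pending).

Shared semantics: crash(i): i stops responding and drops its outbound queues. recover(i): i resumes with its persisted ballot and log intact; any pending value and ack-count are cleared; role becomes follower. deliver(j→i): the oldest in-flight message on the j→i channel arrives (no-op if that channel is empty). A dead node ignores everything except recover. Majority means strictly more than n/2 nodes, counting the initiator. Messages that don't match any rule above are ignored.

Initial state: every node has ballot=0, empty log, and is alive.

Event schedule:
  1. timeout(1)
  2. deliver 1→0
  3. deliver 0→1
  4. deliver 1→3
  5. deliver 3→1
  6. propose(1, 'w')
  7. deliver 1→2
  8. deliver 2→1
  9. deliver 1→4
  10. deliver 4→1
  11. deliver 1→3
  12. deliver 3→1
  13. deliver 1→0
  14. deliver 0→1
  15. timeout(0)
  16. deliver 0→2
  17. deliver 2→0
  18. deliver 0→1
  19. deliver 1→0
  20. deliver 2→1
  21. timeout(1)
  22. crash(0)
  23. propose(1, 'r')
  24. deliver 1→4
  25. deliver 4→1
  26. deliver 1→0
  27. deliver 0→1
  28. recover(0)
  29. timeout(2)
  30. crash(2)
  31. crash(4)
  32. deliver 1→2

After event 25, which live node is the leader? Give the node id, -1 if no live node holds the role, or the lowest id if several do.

e1 timeout(1): 1[cand,b=6,-]
e2 deliver 1→0: 0[foll,b=6,-]
e3 deliver 0→1: ·
e4 deliver 1→3: 3[foll,b=6,-]
e5 deliver 3→1: 1[lead,b=6,-]
e6 propose(1,'w'): ·
e7 deliver 1→2: 2[foll,b=6,-]
e8 deliver 2→1: ·
e9 deliver 1→4: 4[foll,b=6,-]
e10 deliver 4→1: ·
e11 deliver 1→3: 3[foll,b=6,w]
e12 deliver 3→1: ·
e13 deliver 1→0: 0[foll,b=6,w]
e14 deliver 0→1: 1[lead,b=6,w]
e15 timeout(0): 0[cand,b=10,w]
e16 deliver 0→2: 2[foll,b=10,-]
e17 deliver 2→0: ·
e18 deliver 0→1: 1[foll,b=10,w]
e19 deliver 1→0: 0[lead,b=10,w]
e20 deliver 2→1: ·
e21 timeout(1): 1[cand,b=16,w]
e22 crash(0): 0[✗lead,b=10,w]
e23 propose(1,'r'): ·
e24 deliver 1→4: 4[foll,b=6,w]
e25 deliver 4→1: ·

-1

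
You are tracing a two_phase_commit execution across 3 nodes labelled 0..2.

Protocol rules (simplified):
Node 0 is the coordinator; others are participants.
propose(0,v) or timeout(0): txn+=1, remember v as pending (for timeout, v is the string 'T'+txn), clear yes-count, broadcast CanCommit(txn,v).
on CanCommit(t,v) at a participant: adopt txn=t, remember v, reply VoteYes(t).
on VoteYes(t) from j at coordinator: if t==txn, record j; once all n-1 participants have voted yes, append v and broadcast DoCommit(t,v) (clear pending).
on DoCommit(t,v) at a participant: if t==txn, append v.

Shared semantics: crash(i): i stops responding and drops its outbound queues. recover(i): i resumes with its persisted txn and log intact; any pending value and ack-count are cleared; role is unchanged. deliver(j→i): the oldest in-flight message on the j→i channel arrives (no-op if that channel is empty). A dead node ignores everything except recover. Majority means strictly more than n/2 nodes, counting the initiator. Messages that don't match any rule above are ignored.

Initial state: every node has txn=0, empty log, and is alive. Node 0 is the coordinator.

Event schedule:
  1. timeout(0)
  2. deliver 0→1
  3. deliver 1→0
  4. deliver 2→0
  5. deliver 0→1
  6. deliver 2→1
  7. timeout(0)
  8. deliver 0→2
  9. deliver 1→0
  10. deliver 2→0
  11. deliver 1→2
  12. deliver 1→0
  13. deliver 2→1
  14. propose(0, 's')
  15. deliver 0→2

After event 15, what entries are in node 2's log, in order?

empty

1. timeout(0):  <0:coor t1 ->
2. deliver 0→1:  <1:part t1 ->
3. deliver 1→0:  nop
4. deliver 2→0:  nop
5. deliver 0→1:  nop
6. deliver 2→1:  nop
7. timeout(0):  <0:coor t2 ->
8. deliver 0→2:  <2:part t1 ->
9. deliver 1→0:  nop
10. deliver 2→0:  nop
11. deliver 1→2:  nop
12. deliver 1→0:  nop
13. deliver 2→1:  nop
14. propose(0,'s'):  <0:coor t3 ->
15. deliver 0→2:  <2:part t2 ->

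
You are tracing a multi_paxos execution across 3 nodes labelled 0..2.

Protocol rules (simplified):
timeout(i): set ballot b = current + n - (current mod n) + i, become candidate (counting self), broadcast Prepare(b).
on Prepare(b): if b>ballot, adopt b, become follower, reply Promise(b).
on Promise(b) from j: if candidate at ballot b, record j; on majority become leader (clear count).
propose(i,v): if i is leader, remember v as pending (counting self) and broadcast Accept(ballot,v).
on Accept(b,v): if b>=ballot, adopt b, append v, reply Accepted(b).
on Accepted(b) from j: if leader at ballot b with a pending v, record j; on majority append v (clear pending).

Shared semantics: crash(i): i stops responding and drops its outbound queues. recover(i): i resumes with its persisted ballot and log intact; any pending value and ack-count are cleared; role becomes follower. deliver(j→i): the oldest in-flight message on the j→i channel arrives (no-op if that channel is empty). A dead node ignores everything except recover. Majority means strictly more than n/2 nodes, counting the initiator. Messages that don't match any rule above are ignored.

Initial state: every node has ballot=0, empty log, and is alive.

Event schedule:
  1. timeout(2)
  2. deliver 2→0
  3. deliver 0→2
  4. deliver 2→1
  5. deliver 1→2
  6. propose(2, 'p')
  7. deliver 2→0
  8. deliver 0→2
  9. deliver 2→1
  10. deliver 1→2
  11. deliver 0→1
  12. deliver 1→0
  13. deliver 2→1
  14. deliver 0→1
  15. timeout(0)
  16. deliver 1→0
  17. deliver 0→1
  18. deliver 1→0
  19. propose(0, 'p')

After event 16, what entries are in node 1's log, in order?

p

e1 timeout(2): 2[cand,b=5,-]
e2 deliver 2→0: 0[foll,b=5,-]
e3 deliver 0→2: 2[lead,b=5,-]
e4 deliver 2→1: 1[foll,b=5,-]
e5 deliver 1→2: ·
e6 propose(2,'p'): ·
e7 deliver 2→0: 0[foll,b=5,p]
e8 deliver 0→2: 2[lead,b=5,p]
e9 deliver 2→1: 1[foll,b=5,p]
e10 deliver 1→2: ·
e11 deliver 0→1: ·
e12 deliver 1→0: ·
e13 deliver 2→1: ·
e14 deliver 0→1: ·
e15 timeout(0): 0[cand,b=6,p]
e16 deliver 1→0: ·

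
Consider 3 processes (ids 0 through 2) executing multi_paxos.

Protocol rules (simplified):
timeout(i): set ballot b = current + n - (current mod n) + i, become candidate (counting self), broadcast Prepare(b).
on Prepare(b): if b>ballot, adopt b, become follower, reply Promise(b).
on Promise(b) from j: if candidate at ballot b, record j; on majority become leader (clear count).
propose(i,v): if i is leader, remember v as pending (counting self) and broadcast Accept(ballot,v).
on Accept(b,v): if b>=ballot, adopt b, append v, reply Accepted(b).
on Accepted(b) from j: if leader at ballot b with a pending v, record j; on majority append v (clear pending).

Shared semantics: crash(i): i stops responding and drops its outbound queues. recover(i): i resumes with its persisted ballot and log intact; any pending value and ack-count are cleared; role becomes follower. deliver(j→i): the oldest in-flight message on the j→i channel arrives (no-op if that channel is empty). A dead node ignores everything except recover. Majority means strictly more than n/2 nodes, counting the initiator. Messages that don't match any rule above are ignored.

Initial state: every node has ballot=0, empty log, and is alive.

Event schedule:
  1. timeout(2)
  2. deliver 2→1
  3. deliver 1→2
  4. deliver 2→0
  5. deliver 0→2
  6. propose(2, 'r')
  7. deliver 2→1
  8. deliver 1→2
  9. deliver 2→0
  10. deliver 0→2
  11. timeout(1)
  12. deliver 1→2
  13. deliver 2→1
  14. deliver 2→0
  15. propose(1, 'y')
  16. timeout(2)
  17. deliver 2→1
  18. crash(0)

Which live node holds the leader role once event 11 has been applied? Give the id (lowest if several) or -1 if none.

2

1. timeout(2):  <2:cand b5 ->
2. deliver 2→1:  <1:foll b5 ->
3. deliver 1→2:  <2:lead b5 ->
4. deliver 2→0:  <0:foll b5 ->
5. deliver 0→2:  nop
6. propose(2,'r'):  nop
7. deliver 2→1:  <1:foll b5 r>
8. deliver 1→2:  <2:lead b5 r>
9. deliver 2→0:  <0:foll b5 r>
10. deliver 0→2:  nop
11. timeout(1):  <1:cand b7 r>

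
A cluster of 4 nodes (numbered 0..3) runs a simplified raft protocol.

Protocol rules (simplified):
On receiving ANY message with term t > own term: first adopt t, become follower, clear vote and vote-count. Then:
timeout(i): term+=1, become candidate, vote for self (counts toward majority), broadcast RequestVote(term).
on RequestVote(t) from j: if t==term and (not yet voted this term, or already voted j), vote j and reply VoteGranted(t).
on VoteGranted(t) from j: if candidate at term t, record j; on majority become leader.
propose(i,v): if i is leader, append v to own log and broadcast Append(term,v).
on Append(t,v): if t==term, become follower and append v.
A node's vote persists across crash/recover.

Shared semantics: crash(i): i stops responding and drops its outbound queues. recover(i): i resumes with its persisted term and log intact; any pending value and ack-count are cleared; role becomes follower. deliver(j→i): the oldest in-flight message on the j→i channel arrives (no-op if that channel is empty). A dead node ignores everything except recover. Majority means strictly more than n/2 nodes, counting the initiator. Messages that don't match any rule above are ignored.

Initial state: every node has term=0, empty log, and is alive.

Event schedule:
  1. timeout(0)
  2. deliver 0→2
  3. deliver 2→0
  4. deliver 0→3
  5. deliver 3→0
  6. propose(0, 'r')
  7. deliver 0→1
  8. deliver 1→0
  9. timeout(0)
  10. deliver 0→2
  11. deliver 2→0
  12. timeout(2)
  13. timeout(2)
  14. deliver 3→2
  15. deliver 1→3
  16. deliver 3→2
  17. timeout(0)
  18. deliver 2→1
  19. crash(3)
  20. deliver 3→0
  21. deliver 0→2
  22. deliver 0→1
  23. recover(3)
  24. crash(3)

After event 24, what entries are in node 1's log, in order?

empty

after 1 — timeout(0): n0:cand/t1/[-]
after 2 — deliver 0→2: n2:foll/t1/[-]
after 3 — deliver 2→0: ·
after 4 — deliver 0→3: n3:foll/t1/[-]
after 5 — deliver 3→0: n0:lead/t1/[-]
after 6 — propose(0,'r'): n0:lead/t1/[r]
after 7 — deliver 0→1: n1:foll/t1/[-]
after 8 — deliver 1→0: ·
after 9 — timeout(0): n0:cand/t2/[r]
after 10 — deliver 0→2: n2:foll/t1/[r]
after 11 — deliver 2→0: ·
after 12 — timeout(2): n2:cand/t2/[r]
after 13 — timeout(2): n2:cand/t3/[r]
after 14 — deliver 3→2: ·
after 15 — deliver 1→3: ·
after 16 — deliver 3→2: ·
after 17 — timeout(0): n0:cand/t3/[r]
after 18 — deliver 2→1: n1:foll/t2/[-]
after 19 — crash(3): n3:✗foll/t1/[-]
after 20 — deliver 3→0: ·
after 21 — deliver 0→2: ·
after 22 — deliver 0→1: ·
after 23 — recover(3): n3:foll/t1/[-]
after 24 — crash(3): n3:✗foll/t1/[-]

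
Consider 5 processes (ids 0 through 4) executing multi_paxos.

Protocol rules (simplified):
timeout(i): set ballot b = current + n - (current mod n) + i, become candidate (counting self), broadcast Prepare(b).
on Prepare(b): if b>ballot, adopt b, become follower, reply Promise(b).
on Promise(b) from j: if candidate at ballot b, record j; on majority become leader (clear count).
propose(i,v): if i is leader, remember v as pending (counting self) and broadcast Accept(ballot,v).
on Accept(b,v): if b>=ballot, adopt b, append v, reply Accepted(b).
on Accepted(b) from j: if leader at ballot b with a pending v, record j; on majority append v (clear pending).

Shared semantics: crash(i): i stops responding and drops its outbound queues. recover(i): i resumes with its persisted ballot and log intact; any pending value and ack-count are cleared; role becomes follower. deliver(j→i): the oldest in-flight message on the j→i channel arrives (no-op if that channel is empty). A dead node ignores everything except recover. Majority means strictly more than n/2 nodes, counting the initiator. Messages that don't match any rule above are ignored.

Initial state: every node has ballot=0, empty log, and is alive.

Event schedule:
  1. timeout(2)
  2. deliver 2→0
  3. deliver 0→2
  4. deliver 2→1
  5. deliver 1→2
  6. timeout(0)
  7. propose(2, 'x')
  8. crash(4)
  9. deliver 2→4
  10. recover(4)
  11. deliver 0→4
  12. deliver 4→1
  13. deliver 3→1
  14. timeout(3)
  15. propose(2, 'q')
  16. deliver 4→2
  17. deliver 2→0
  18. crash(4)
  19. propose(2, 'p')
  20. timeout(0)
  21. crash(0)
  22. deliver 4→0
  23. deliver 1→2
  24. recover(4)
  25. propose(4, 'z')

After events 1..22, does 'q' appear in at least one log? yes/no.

step 1 timeout(2): 2={cand,b=7,log=-}
step 2 deliver 2→0: 0={foll,b=7,log=-}
step 3 deliver 0→2: —
step 4 deliver 2→1: 1={foll,b=7,log=-}
step 5 deliver 1→2: 2={lead,b=7,log=-}
step 6 timeout(0): 0={cand,b=10,log=-}
step 7 propose(2,'x'): —
step 8 crash(4): 4={✗foll,b=0,log=-}
step 9 deliver 2→4: —
step 10 recover(4): 4={foll,b=0,log=-}
step 11 deliver 0→4: 4={foll,b=10,log=-}
step 12 deliver 4→1: —
step 13 deliver 3→1: —
step 14 timeout(3): 3={cand,b=8,log=-}
step 15 propose(2,'q'): —
step 16 deliver 4→2: —
step 17 deliver 2→0: —
step 18 crash(4): 4={✗foll,b=10,log=-}
step 19 propose(2,'p'): —
step 20 timeout(0): 0={cand,b=15,log=-}
step 21 crash(0): 0={✗cand,b=15,log=-}
step 22 deliver 4→0: —

no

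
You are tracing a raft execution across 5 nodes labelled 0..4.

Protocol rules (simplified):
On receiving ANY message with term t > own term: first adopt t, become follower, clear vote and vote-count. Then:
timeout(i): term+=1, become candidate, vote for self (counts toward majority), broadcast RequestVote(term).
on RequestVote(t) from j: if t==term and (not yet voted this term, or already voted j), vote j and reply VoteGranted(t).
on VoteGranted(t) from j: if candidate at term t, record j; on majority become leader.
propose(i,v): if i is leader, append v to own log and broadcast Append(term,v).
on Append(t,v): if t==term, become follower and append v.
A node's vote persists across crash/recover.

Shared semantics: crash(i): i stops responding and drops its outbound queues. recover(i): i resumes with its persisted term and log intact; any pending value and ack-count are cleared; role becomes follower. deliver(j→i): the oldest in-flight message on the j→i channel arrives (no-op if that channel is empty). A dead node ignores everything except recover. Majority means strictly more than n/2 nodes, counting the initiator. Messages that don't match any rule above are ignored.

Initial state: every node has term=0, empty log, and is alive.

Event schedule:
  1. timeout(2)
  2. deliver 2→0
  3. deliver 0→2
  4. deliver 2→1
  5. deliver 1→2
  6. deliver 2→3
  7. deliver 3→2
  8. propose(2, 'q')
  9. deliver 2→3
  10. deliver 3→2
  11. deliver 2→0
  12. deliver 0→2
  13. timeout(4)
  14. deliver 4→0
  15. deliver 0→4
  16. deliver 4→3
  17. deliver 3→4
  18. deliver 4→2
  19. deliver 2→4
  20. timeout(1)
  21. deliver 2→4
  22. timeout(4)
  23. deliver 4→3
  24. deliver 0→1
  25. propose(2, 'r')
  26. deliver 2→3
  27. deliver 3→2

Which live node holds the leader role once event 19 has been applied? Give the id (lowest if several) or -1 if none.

2

e1 timeout(2): 2[cand,t=1,-]
e2 deliver 2→0: 0[foll,t=1,-]
e3 deliver 0→2: ·
e4 deliver 2→1: 1[foll,t=1,-]
e5 deliver 1→2: 2[lead,t=1,-]
e6 deliver 2→3: 3[foll,t=1,-]
e7 deliver 3→2: ·
e8 propose(2,'q'): 2[lead,t=1,q]
e9 deliver 2→3: 3[foll,t=1,q]
e10 deliver 3→2: ·
e11 deliver 2→0: 0[foll,t=1,q]
e12 deliver 0→2: ·
e13 timeout(4): 4[cand,t=1,-]
e14 deliver 4→0: ·
e15 deliver 0→4: ·
e16 deliver 4→3: ·
e17 deliver 3→4: ·
e18 deliver 4→2: ·
e19 deliver 2→4: ·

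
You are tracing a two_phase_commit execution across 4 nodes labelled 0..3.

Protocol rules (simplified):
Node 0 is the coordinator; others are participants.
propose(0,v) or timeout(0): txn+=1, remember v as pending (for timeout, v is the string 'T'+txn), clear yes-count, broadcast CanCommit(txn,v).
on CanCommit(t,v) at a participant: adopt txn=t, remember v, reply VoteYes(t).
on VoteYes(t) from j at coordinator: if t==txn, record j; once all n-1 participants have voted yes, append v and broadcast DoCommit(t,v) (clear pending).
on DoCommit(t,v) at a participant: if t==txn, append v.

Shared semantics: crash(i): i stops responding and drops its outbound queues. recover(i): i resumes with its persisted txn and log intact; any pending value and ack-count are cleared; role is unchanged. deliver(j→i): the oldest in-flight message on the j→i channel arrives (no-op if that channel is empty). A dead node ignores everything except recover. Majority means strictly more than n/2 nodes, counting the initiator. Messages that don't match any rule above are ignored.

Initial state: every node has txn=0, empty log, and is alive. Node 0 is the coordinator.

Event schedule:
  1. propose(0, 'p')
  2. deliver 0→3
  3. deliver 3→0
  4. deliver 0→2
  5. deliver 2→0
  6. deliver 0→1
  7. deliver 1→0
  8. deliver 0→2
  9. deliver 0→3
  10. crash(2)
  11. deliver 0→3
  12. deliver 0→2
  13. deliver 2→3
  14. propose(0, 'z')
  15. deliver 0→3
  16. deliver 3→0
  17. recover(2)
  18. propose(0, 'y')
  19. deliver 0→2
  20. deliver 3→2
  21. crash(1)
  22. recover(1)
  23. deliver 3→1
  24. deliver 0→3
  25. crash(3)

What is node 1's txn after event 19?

e1 propose(0,'p'): 0[coor,t=1,-]
e2 deliver 0→3: 3[part,t=1,-]
e3 deliver 3→0: ·
e4 deliver 0→2: 2[part,t=1,-]
e5 deliver 2→0: ·
e6 deliver 0→1: 1[part,t=1,-]
e7 deliver 1→0: 0[coor,t=1,p]
e8 deliver 0→2: 2[part,t=1,p]
e9 deliver 0→3: 3[part,t=1,p]
e10 crash(2): 2[✗part,t=1,p]
e11 deliver 0→3: ·
e12 deliver 0→2: ·
e13 deliver 2→3: ·
e14 propose(0,'z'): 0[coor,t=2,p]
e15 deliver 0→3: 3[part,t=2,p]
e16 deliver 3→0: ·
e17 recover(2): 2[part,t=1,p]
e18 propose(0,'y'): 0[coor,t=3,p]
e19 deliver 0→2: 2[part,t=2,p]

1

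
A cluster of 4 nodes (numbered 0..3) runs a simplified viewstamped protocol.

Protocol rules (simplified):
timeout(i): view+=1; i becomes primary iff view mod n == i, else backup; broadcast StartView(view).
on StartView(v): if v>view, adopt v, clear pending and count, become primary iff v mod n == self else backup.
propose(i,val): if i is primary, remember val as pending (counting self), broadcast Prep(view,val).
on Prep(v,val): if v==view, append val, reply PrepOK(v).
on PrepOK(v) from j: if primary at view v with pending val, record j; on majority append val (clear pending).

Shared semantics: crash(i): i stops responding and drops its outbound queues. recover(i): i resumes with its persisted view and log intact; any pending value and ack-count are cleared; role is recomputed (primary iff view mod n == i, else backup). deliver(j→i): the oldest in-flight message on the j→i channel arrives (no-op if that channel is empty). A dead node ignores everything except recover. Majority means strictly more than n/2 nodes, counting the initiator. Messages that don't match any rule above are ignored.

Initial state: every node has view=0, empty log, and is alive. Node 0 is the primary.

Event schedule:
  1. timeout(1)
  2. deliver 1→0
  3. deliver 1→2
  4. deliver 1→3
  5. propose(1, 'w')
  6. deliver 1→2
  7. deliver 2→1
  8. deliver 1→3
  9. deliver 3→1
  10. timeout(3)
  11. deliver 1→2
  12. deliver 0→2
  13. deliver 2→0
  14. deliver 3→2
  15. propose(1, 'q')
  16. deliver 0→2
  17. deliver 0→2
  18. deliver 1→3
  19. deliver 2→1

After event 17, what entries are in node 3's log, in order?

[1] timeout(1) → N1(prim v1 [-])
[2] deliver 1→0 → N0(back v1 [-])
[3] deliver 1→2 → N2(back v1 [-])
[4] deliver 1→3 → N3(back v1 [-])
[5] propose(1,'w') → ∅
[6] deliver 1→2 → N2(back v1 [w])
[7] deliver 2→1 → ∅
[8] deliver 1→3 → N3(back v1 [w])
[9] deliver 3→1 → N1(prim v1 [w])
[10] timeout(3) → N3(back v2 [w])
[11] deliver 1→2 → ∅
[12] deliver 0→2 → ∅
[13] deliver 2→0 → ∅
[14] deliver 3→2 → N2(prim v2 [w])
[15] propose(1,'q') → ∅
[16] deliver 0→2 → ∅
[17] deliver 0→2 → ∅

w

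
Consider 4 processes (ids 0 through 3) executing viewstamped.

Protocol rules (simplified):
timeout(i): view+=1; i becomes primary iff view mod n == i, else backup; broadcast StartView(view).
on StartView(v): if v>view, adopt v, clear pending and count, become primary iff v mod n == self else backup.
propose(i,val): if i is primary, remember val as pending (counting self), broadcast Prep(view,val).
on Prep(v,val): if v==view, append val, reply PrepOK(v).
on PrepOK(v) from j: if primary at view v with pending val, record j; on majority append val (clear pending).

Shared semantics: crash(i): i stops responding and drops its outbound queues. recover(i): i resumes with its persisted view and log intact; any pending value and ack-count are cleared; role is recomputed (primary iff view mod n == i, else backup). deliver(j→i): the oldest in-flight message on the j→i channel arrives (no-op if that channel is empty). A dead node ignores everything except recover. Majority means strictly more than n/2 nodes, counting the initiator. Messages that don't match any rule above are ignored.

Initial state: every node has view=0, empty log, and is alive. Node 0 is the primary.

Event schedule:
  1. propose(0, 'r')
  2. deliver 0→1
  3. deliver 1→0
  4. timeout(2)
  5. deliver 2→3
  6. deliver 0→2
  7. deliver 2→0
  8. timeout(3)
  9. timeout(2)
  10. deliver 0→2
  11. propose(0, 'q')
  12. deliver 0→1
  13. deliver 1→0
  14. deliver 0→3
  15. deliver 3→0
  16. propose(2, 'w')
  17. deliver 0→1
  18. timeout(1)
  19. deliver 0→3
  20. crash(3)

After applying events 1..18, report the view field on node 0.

e1 propose(0,'r'): ·
e2 deliver 0→1: 1[back,v=0,r]
e3 deliver 1→0: ·
e4 timeout(2): 2[back,v=1,-]
e5 deliver 2→3: 3[back,v=1,-]
e6 deliver 0→2: ·
e7 deliver 2→0: 0[back,v=1,-]
e8 timeout(3): 3[back,v=2,-]
e9 timeout(2): 2[prim,v=2,-]
e10 deliver 0→2: ·
e11 propose(0,'q'): ·
e12 deliver 0→1: ·
e13 deliver 1→0: ·
e14 deliver 0→3: ·
e15 deliver 3→0: 0[back,v=2,-]
e16 propose(2,'w'): ·
e17 deliver 0→1: ·
e18 timeout(1): 1[prim,v=1,r]

2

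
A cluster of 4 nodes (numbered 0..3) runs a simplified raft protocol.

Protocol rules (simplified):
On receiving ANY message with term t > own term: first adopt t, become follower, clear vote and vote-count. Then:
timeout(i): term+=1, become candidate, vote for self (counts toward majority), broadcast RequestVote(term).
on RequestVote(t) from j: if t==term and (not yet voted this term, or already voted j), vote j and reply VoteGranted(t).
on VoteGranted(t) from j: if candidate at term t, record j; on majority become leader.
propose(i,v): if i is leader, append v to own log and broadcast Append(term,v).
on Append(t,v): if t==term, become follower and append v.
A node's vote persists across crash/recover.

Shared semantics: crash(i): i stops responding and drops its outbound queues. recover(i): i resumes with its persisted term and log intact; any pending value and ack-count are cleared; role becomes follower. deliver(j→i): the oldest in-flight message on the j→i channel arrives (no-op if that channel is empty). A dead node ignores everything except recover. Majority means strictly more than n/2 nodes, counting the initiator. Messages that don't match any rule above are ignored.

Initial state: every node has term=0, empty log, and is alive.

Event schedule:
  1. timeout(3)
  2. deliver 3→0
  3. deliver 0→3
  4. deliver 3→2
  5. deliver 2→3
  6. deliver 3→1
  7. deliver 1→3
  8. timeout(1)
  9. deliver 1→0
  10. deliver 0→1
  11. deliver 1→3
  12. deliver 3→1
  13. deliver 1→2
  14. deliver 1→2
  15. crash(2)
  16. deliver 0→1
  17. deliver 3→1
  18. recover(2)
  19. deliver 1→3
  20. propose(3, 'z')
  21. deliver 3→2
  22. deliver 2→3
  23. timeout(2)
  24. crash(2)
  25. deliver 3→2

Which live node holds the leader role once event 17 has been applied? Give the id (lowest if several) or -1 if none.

e1 timeout(3): 3[cand,t=1,-]
e2 deliver 3→0: 0[foll,t=1,-]
e3 deliver 0→3: ·
e4 deliver 3→2: 2[foll,t=1,-]
e5 deliver 2→3: 3[lead,t=1,-]
e6 deliver 3→1: 1[foll,t=1,-]
e7 deliver 1→3: ·
e8 timeout(1): 1[cand,t=2,-]
e9 deliver 1→0: 0[foll,t=2,-]
e10 deliver 0→1: ·
e11 deliver 1→3: 3[foll,t=2,-]
e12 deliver 3→1: 1[lead,t=2,-]
e13 deliver 1→2: 2[foll,t=2,-]
e14 deliver 1→2: ·
e15 crash(2): 2[✗foll,t=2,-]
e16 deliver 0→1: ·
e17 deliver 3→1: ·

1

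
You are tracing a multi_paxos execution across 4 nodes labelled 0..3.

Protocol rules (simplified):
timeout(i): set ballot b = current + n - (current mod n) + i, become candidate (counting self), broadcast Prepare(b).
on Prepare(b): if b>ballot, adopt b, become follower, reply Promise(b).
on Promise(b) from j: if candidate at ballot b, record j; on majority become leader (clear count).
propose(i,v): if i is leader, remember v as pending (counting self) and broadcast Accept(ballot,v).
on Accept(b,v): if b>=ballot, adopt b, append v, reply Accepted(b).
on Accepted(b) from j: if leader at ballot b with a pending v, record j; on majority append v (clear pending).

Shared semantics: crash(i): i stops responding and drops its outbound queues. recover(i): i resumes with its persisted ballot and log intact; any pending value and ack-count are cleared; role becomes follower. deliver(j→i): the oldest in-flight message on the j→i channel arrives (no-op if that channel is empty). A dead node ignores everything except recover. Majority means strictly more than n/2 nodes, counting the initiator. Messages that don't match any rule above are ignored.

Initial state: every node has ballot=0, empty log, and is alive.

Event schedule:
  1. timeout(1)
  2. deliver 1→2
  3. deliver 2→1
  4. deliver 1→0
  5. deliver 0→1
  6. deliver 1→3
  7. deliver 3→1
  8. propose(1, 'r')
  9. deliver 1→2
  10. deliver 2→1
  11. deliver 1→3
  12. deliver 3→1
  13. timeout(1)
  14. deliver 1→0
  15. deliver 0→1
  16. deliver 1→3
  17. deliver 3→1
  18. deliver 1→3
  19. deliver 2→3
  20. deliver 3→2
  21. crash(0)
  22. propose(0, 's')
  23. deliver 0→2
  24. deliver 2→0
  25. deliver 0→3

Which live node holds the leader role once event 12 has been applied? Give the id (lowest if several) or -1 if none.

1

after 1 — timeout(1): n1:cand/b5/[-]
after 2 — deliver 1→2: n2:foll/b5/[-]
after 3 — deliver 2→1: ·
after 4 — deliver 1→0: n0:foll/b5/[-]
after 5 — deliver 0→1: n1:lead/b5/[-]
after 6 — deliver 1→3: n3:foll/b5/[-]
after 7 — deliver 3→1: ·
after 8 — propose(1,'r'): ·
after 9 — deliver 1→2: n2:foll/b5/[r]
after 10 — deliver 2→1: ·
after 11 — deliver 1→3: n3:foll/b5/[r]
after 12 — deliver 3→1: n1:lead/b5/[r]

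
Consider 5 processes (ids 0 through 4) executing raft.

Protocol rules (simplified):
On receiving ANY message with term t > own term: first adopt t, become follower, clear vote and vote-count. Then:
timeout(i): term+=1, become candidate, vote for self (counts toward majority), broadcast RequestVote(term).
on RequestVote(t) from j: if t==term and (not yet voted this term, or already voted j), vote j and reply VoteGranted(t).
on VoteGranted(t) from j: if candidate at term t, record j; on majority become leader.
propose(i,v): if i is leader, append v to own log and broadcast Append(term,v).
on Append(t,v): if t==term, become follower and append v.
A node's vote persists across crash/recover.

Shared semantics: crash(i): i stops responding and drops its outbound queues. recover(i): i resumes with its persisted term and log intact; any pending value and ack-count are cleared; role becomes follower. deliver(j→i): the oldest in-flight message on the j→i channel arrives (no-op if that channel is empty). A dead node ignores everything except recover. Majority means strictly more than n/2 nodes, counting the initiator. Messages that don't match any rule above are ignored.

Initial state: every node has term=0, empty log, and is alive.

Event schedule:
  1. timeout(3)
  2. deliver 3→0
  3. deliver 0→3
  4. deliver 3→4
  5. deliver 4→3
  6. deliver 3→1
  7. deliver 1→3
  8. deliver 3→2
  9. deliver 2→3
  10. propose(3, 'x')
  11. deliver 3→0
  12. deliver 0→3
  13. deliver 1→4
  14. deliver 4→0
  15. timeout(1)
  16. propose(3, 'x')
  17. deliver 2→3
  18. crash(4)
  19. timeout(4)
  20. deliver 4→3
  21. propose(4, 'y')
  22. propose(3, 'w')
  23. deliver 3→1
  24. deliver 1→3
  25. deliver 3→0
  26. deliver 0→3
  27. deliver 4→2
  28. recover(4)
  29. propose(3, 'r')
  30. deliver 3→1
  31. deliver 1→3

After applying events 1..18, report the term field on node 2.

after 1 — timeout(3): n3:cand/t1/[-]
after 2 — deliver 3→0: n0:foll/t1/[-]
after 3 — deliver 0→3: ·
after 4 — deliver 3→4: n4:foll/t1/[-]
after 5 — deliver 4→3: n3:lead/t1/[-]
after 6 — deliver 3→1: n1:foll/t1/[-]
after 7 — deliver 1→3: ·
after 8 — deliver 3→2: n2:foll/t1/[-]
after 9 — deliver 2→3: ·
after 10 — propose(3,'x'): n3:lead/t1/[x]
after 11 — deliver 3→0: n0:foll/t1/[x]
after 12 — deliver 0→3: ·
after 13 — deliver 1→4: ·
after 14 — deliver 4→0: ·
after 15 — timeout(1): n1:cand/t2/[-]
after 16 — propose(3,'x'): n3:lead/t1/[x,x]
after 17 — deliver 2→3: ·
after 18 — crash(4): n4:✗foll/t1/[-]

1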